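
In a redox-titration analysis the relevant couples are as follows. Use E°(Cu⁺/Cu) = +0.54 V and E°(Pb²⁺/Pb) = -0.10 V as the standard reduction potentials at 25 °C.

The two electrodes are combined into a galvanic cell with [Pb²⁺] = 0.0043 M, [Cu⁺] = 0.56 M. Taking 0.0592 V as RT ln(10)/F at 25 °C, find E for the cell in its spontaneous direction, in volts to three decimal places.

Cu⁺/Cu is the cathode (higher E°), Pb²⁺/Pb the anode: E°cell = +0.54 − (-0.10) = +0.64 V, n = 2.
Overall: 2 Cu⁺(aq) + Pb(s) → 2 Cu(s) + Pb²⁺(aq)
Q = [Pb²⁺] / ([Cu⁺]^2); log Q = -1.863.
E = E° − (0.0592/n) log Q = +0.64 − (0.0592/2)(-1.863) = +0.695 V.

+0.695 V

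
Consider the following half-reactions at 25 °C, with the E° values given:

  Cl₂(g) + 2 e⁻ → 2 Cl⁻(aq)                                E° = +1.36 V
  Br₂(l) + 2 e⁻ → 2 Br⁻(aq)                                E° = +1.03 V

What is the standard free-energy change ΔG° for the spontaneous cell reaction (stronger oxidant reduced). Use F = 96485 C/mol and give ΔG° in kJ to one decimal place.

-63.7 kJ

Cl₂/Cl⁻ (E° = +1.36 V) is the cathode; Br₂/Br⁻ (E° = +1.03 V) is the anode, so E°cell = +0.33 V.
Balancing electrons gives n = 2 (lcm of 2 and 2).
ΔG° = −nFE° = −(2)(96485)(+0.33) = -63,680 J = -63.7 kJ.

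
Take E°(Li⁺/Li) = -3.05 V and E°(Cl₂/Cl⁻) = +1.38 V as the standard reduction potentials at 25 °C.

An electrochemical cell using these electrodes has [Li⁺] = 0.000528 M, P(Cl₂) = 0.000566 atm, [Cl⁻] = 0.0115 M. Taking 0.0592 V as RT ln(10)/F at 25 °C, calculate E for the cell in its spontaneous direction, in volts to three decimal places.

+4.643 V

Cl₂/Cl⁻ is the cathode (higher E°), Li⁺/Li the anode: E°cell = +1.38 − (-3.05) = +4.43 V, n = 2.
Overall: Cl₂(g) + 2 Li(s) → 2 Cl⁻(aq) + 2 Li⁺(aq)
Q = [Cl⁻]^2·[Li⁺]^2 / (P(Cl₂)); log Q = -7.186.
E = E° − (0.0592/n) log Q = +4.43 − (0.0592/2)(-7.186) = +4.643 V.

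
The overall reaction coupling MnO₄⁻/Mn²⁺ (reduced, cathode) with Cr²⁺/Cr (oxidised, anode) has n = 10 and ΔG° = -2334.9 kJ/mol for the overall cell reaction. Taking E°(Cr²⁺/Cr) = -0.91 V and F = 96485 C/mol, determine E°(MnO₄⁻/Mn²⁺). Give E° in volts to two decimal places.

+1.51 V

E°cell = −ΔG°/(nF) = −(-2334.9×10³)/((10)(96485)) = +2.420 V.
Since MnO₄⁻/Mn²⁺ is the cathode and Cr²⁺/Cr the anode, E°cell = E°(MnO₄⁻/Mn²⁺) − E°(Cr²⁺/Cr).
So E°(MnO₄⁻/Mn²⁺) = E°cell + E°(Cr²⁺/Cr) = +2.420 + (-0.91) = +1.51 V.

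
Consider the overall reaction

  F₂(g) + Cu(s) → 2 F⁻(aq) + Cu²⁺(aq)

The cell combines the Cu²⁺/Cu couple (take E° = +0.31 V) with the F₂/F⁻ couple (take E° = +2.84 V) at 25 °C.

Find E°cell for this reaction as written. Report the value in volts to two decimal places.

+2.53 V

The F₂/F⁻ couple has the higher reduction potential, so it is the cathode; Cu²⁺/Cu is oxidised at the anode.
E°cell = E°(cathode) − E°(anode) = (+2.84) − (+0.31) = +2.53 V.
Since E°cell > 0, the reaction is spontaneous under standard conditions.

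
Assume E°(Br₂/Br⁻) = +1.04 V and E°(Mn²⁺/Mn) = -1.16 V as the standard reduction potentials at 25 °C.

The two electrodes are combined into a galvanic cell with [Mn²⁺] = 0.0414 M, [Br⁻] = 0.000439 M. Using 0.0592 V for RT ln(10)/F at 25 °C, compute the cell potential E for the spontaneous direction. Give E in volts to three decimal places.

+2.440 V

Br₂/Br⁻ is the cathode (higher E°), Mn²⁺/Mn the anode: E°cell = +1.04 − (-1.16) = +2.20 V, n = 2.
Overall: Br₂(l) + Mn(s) → 2 Br⁻(aq) + Mn²⁺(aq)
Q = [Br⁻]^2·[Mn²⁺]; log Q = -8.098.
E = E° − (0.0592/n) log Q = +2.20 − (0.0592/2)(-8.098) = +2.440 V.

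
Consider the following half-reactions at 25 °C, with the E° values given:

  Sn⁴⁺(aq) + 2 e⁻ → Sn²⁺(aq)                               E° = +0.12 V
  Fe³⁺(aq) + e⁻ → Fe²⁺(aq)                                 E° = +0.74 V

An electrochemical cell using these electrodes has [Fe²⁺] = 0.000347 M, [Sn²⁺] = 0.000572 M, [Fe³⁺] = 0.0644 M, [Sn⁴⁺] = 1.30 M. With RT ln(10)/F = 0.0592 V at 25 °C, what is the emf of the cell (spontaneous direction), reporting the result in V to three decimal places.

+0.655 V

Fe³⁺/Fe²⁺ is the cathode (higher E°), Sn⁴⁺/Sn²⁺ the anode: E°cell = +0.74 − (+0.12) = +0.62 V, n = 2.
Overall: 2 Fe³⁺(aq) + Sn²⁺(aq) → 2 Fe²⁺(aq) + Sn⁴⁺(aq)
Q = [Fe²⁺]^2·[Sn⁴⁺] / ([Fe³⁺]^2·[Sn²⁺]); log Q = -1.181.
E = E° − (0.0592/n) log Q = +0.62 − (0.0592/2)(-1.181) = +0.655 V.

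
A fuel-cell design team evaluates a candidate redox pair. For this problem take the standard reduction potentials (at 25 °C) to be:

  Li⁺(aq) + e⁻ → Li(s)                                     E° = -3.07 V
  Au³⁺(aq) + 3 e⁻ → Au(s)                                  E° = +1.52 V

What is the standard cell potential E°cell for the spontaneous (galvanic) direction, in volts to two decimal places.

The Au³⁺/Au couple has the higher reduction potential, so it is the cathode; Li⁺/Li is oxidised at the anode.
E°cell = E°(cathode) − E°(anode) = (+1.52) − (-3.07) = +4.59 V.

+4.59 V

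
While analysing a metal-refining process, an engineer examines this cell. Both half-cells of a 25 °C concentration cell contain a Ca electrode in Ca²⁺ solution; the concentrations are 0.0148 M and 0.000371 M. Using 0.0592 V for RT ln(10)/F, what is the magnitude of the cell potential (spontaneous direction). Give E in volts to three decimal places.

+0.047 V

For a concentration cell E°cell = 0. The 0.0148 M side is the cathode (reduction is favoured where [Ca²⁺] is higher).
With n = 2, E = −(0.0592/2) log([Ca²⁺]ₐₙ/[Ca²⁺]꜀ₐₜ) = −(0.0592/2) log(0.000371/0.0148) = −(0.0592/2)(-1.601) = +0.047 V.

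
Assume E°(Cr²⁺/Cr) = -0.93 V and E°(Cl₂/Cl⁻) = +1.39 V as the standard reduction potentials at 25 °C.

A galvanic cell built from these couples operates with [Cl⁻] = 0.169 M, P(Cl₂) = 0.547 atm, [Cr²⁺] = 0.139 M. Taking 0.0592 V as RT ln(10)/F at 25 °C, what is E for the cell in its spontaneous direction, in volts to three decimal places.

Cl₂/Cl⁻ is the cathode (higher E°), Cr²⁺/Cr the anode: E°cell = +1.39 − (-0.93) = +2.32 V, n = 2.
Overall: Cl₂(g) + Cr(s) → 2 Cl⁻(aq) + Cr²⁺(aq)
Q = [Cl⁻]^2·[Cr²⁺] / (P(Cl₂)); log Q = -2.139.
E = E° − (0.0592/n) log Q = +2.32 − (0.0592/2)(-2.139) = +2.383 V.

+2.383 V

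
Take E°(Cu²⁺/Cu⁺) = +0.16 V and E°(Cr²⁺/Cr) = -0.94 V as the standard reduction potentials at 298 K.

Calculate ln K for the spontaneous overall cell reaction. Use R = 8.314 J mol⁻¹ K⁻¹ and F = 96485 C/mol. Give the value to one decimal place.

85.7

Cathode: Cu²⁺/Cu⁺; anode: Cr²⁺/Cr. E°cell = (+0.16) − (-0.94) = +1.10 V, with n = 2.
ΔG° = −nFE° = −RT ln K, so ln K = nFE°/(RT) = (2)(96485)(+1.10) / ((8.314)(298)) = 85.675.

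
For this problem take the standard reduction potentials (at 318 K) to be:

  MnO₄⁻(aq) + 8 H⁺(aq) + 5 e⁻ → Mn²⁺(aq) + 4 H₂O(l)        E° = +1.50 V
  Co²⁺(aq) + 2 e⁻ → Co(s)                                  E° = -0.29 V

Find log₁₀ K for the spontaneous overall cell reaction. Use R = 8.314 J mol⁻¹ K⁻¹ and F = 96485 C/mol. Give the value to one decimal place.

283.7

Cathode: MnO₄⁻/Mn²⁺; anode: Co²⁺/Co. E°cell = (+1.50) − (-0.29) = +1.79 V, with n = 10.
ΔG° = −nFE° = −RT ln K, so ln K = nFE°/(RT) = (10)(96485)(+1.79) / ((8.314)(318)) = 653.244.
log₁₀ K = 653.244 / ln 10 = 283.7.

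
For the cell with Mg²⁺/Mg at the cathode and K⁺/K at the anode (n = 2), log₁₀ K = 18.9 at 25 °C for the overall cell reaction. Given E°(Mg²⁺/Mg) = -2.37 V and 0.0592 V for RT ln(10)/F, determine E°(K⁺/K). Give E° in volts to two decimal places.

-2.93 V

E°cell = (0.0592/n)·log K = (0.0592/2)(18.9) = +0.559 V.
Since Mg²⁺/Mg is the cathode and K⁺/K the anode, E°cell = E°(Mg²⁺/Mg) − E°(K⁺/K).
So E°(K⁺/K) = E°(Mg²⁺/Mg) − E°cell = (-2.37) − (+0.559) = -2.93 V.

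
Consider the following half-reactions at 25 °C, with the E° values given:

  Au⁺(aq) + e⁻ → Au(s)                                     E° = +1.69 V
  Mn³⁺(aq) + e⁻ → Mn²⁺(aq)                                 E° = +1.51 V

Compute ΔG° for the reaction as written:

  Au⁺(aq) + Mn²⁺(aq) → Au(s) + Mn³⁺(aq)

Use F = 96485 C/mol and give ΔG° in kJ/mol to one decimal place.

As written, Au⁺/Au is reduced (cathode) and Mn³⁺/Mn²⁺ is oxidised (anode), so E°cell = (+1.69) − (+1.51) = +0.18 V.
Balancing electrons gives n = 1.
ΔG° = −nFE° = −(1)(96485)(+0.18) = -17,367 J = -17.4 kJ/mol.

-17.4 kJ/mol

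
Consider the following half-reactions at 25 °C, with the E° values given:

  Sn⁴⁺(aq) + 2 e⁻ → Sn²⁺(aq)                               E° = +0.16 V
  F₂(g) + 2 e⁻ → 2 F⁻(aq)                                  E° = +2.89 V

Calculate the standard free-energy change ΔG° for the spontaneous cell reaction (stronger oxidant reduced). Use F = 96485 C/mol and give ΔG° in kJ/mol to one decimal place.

-526.8 kJ/mol

F₂/F⁻ (E° = +2.89 V) is the cathode; Sn⁴⁺/Sn²⁺ (E° = +0.16 V) is the anode, so E°cell = +2.73 V.
Balancing electrons gives n = 2 (lcm of 2 and 2).
ΔG° = −nFE° = −(2)(96485)(+2.73) = -526,808 J = -526.8 kJ/mol.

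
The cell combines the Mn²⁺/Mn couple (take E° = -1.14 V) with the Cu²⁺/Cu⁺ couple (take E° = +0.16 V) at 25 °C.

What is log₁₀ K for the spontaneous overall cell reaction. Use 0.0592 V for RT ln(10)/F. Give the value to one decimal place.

Cathode: Cu²⁺/Cu⁺; anode: Mn²⁺/Mn. E°cell = +1.30 V, n = 2.
log K = nE°cell / 0.0592 = (2)(+1.30) / 0.0592 = 43.9.

43.9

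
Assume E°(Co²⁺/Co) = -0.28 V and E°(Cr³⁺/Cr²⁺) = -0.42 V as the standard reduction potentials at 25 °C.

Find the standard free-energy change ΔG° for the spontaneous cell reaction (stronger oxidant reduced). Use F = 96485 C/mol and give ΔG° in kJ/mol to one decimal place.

Co²⁺/Co (E° = -0.28 V) is the cathode; Cr³⁺/Cr²⁺ (E° = -0.42 V) is the anode, so E°cell = +0.14 V.
Balancing electrons gives n = 2 (lcm of 2 and 1).
ΔG° = −nFE° = −(2)(96485)(+0.14) = -27,016 J = -27.0 kJ/mol.

-27.0 kJ/mol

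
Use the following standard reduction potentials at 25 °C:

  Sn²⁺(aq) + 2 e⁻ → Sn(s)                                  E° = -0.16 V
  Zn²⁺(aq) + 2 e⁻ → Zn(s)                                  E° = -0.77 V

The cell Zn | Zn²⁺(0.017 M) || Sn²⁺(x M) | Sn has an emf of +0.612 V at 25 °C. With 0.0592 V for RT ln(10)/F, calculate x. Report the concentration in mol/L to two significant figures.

Sn²⁺/Sn is the cathode, Zn²⁺/Zn the anode: E°cell = +0.61 V, n = 2.
Overall reaction: Sn²⁺(aq) + Zn(s) → Sn(s) + Zn²⁺(aq); Q = [Zn²⁺]^1/[Sn²⁺]^1.
From E = E° − (0.0592/n) log Q: log Q = (E° − E)·n/0.0592 = (+0.61 − (+0.612))·2/0.0592 = -0.0676.
So 1·log[Sn²⁺] = 1·log(0.017) − log Q = -1.7696 − (-0.0676) = -1.7020; [Sn²⁺] = 10^(-1.7020) ≈ 0.020 M.

0.020 M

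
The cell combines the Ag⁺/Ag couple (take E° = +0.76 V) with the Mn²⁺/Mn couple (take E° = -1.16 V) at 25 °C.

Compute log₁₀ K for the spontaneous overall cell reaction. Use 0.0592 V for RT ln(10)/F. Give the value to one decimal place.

64.9

Cathode: Ag⁺/Ag; anode: Mn²⁺/Mn. E°cell = +1.92 V, n = 2.
log K = nE°cell / 0.0592 = (2)(+1.92) / 0.0592 = 64.9.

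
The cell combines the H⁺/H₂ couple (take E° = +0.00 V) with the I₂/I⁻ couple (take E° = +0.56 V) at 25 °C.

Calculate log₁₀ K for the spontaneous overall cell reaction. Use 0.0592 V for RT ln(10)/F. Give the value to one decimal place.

Cathode: I₂/I⁻; anode: H⁺/H₂. E°cell = +0.56 V, n = 2.
log K = nE°cell / 0.0592 = (2)(+0.56) / 0.0592 = 18.9.

18.9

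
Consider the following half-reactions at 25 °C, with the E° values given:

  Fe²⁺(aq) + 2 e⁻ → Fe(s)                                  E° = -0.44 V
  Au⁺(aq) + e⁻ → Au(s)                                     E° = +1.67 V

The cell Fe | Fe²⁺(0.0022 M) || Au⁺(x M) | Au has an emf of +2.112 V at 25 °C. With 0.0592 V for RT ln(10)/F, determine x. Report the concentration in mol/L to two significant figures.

0.051 M

Au⁺/Au is the cathode, Fe²⁺/Fe the anode: E°cell = +2.11 V, n = 2.
Overall reaction: 2 Au⁺(aq) + Fe(s) → 2 Au(s) + Fe²⁺(aq); Q = [Fe²⁺]^1/[Au⁺]^2.
From E = E° − (0.0592/n) log Q: log Q = (E° − E)·n/0.0592 = (+2.11 − (+2.112))·2/0.0592 = -0.0676.
So 2·log[Au⁺] = 1·log(0.0022) − log Q = -2.6576 − (-0.0676) = -2.5900; log[Au⁺] = -2.5900 / 2 = -1.2950; [Au⁺] = 10^(-1.2950) ≈ 0.051 M.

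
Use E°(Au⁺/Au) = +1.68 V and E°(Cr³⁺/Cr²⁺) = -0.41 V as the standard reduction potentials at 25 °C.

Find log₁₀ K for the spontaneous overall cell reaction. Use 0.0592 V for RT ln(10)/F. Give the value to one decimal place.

35.3

Cathode: Au⁺/Au; anode: Cr³⁺/Cr²⁺. E°cell = +2.09 V, n = 1.
log K = nE°cell / 0.0592 = (1)(+2.09) / 0.0592 = 35.3.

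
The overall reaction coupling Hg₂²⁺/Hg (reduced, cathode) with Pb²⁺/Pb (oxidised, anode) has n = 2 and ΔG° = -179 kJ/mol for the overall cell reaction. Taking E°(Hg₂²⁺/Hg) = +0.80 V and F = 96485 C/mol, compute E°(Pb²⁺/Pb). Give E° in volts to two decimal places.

-0.13 V

E°cell = −ΔG°/(nF) = −(-179×10³)/((2)(96485)) = +0.928 V.
Since Hg₂²⁺/Hg is the cathode and Pb²⁺/Pb the anode, E°cell = E°(Hg₂²⁺/Hg) − E°(Pb²⁺/Pb).
So E°(Pb²⁺/Pb) = E°(Hg₂²⁺/Hg) − E°cell = (+0.80) − (+0.928) = -0.13 V.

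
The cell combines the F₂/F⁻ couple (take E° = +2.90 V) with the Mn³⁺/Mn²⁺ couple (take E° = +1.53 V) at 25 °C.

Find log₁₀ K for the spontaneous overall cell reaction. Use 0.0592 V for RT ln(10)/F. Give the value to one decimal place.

Cathode: F₂/F⁻; anode: Mn³⁺/Mn²⁺. E°cell = +1.37 V, n = 2.
log K = nE°cell / 0.0592 = (2)(+1.37) / 0.0592 = 46.3.

46.3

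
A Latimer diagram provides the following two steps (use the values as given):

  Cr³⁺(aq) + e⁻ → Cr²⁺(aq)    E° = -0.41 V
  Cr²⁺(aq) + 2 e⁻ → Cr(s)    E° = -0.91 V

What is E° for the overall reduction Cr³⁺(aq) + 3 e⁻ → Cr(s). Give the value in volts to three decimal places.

-0.743 V

Adding the free-energy changes (−nFE°) of the two steps gives −n₃FE°₃ = −n₁FE°₁ − n₂FE°₂.
E°₃ = (1×-0.41 + 2×-0.91) / 3 = (-2.230) / 3 = -0.743 V.
Simply averaging or adding the two E° values would be wrong; the electron-weighted sum is required.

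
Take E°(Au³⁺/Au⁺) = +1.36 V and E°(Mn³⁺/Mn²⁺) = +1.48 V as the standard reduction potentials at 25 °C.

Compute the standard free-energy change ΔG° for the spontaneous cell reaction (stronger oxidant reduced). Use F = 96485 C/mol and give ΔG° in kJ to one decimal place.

Mn³⁺/Mn²⁺ (E° = +1.48 V) is the cathode; Au³⁺/Au⁺ (E° = +1.36 V) is the anode, so E°cell = +0.12 V.
Balancing electrons gives n = 2 (lcm of 1 and 2).
ΔG° = −nFE° = −(2)(96485)(+0.12) = -23,156 J = -23.2 kJ.

-23.2 kJ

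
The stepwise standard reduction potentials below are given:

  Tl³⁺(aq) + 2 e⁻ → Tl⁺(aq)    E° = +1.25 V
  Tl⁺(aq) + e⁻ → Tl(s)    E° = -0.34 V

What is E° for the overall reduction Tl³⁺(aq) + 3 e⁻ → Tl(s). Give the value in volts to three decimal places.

+0.720 V

Adding the free-energy changes (−nFE°) of the two steps gives −n₃FE°₃ = −n₁FE°₁ − n₂FE°₂.
E°₃ = (2×+1.25 + 1×-0.34) / 3 = (+2.160) / 3 = +0.720 V.
E° values themselves are not directly additive — weighting by electron count is essential.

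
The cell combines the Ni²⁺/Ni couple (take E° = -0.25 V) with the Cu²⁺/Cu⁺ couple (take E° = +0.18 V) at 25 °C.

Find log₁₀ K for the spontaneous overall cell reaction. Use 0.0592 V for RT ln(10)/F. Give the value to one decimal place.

Cathode: Cu²⁺/Cu⁺; anode: Ni²⁺/Ni. E°cell = +0.43 V, n = 2.
log K = nE°cell / 0.0592 = (2)(+0.43) / 0.0592 = 14.5.

14.5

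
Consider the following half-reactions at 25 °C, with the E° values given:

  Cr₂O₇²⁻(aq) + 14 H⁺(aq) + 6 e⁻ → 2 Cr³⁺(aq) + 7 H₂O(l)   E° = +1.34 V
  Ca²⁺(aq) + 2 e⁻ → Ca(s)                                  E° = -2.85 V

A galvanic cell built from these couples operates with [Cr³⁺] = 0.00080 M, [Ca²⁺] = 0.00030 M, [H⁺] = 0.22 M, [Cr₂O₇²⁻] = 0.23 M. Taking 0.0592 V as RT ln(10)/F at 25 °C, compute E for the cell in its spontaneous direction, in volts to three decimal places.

Cr₂O₇²⁻/Cr³⁺ is the cathode (higher E°), Ca²⁺/Ca the anode: E°cell = +1.34 − (-2.85) = +4.19 V, n = 6.
Overall: Cr₂O₇²⁻(aq) + 14 H⁺(aq) + 3 Ca(s) → 2 Cr³⁺(aq) + 7 H₂O(l) + 3 Ca²⁺(aq)
Q = [Cr³⁺]^2·[Ca²⁺]^3 / ([Cr₂O₇²⁻]·[H⁺]^14); log Q = -6.918.
E = E° − (0.0592/n) log Q = +4.19 − (0.0592/6)(-6.918) = +4.258 V.

+4.258 V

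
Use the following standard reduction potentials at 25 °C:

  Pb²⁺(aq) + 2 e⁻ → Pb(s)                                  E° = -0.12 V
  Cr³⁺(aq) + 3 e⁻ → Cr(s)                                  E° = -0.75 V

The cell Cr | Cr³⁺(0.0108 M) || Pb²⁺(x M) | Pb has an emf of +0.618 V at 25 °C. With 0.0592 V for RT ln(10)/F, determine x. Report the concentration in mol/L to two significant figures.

Pb²⁺/Pb is the cathode, Cr³⁺/Cr the anode: E°cell = +0.63 V, n = 6.
Overall reaction: 3 Pb²⁺(aq) + 2 Cr(s) → 3 Pb(s) + 2 Cr³⁺(aq); Q = [Cr³⁺]^2/[Pb²⁺]^3.
From E = E° − (0.0592/n) log Q: log Q = (E° − E)·n/0.0592 = (+0.63 − (+0.618))·6/0.0592 = 1.2162.
So 3·log[Pb²⁺] = 2·log(0.0108) − log Q = -3.9332 − (1.2162) = -5.1494; log[Pb²⁺] = -5.1494 / 3 = -1.7165; [Pb²⁺] = 10^(-1.7165) ≈ 0.019 M.

0.019 M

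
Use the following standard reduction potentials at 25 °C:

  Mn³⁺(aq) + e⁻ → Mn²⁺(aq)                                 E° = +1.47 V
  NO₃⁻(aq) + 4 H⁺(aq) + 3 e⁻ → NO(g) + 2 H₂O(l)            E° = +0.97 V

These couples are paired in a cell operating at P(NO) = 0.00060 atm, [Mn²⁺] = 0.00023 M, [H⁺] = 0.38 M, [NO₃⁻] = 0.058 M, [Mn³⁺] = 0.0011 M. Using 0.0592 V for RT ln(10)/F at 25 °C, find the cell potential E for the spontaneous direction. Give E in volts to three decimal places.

+0.534 V

Mn³⁺/Mn²⁺ is the cathode (higher E°), NO₃⁻/NO the anode: E°cell = +1.47 − (+0.97) = +0.50 V, n = 3.
Overall: 3 Mn³⁺(aq) + NO(g) + 2 H₂O(l) → 3 Mn²⁺(aq) + NO₃⁻(aq) + 4 H⁺(aq)
Q = [Mn²⁺]^3·[NO₃⁻]·[H⁺]^4 / ([Mn³⁺]^3·P(NO)); log Q = -1.735.
E = E° − (0.0592/n) log Q = +0.50 − (0.0592/3)(-1.735) = +0.534 V.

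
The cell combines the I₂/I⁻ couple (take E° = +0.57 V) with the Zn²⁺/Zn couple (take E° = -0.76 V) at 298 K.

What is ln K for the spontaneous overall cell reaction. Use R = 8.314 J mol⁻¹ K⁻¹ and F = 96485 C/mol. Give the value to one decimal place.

103.6

Cathode: I₂/I⁻; anode: Zn²⁺/Zn. E°cell = (+0.57) − (-0.76) = +1.33 V, with n = 2.
ΔG° = −nFE° = −RT ln K, so ln K = nFE°/(RT) = (2)(96485)(+1.33) / ((8.314)(298)) = 103.589.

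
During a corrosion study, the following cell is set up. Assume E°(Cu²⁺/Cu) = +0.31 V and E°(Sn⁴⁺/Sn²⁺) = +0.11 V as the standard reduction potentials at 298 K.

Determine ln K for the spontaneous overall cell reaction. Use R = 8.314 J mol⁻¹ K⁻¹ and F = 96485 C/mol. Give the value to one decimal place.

15.6

Cathode: Cu²⁺/Cu; anode: Sn⁴⁺/Sn²⁺. E°cell = (+0.31) − (+0.11) = +0.20 V, with n = 2.
ΔG° = −nFE° = −RT ln K, so ln K = nFE°/(RT) = (2)(96485)(+0.20) / ((8.314)(298)) = 15.577.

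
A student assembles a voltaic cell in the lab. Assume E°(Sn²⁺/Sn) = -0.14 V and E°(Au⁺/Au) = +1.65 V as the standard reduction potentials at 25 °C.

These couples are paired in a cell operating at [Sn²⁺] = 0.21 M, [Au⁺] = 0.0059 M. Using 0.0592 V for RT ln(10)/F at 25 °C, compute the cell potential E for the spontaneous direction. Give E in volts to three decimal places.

+1.678 V

Au⁺/Au is the cathode (higher E°), Sn²⁺/Sn the anode: E°cell = +1.65 − (-0.14) = +1.79 V, n = 2.
Overall: 2 Au⁺(aq) + Sn(s) → 2 Au(s) + Sn²⁺(aq)
Q = [Sn²⁺] / ([Au⁺]^2); log Q = 3.781.
E = E° − (0.0592/n) log Q = +1.79 − (0.0592/2)(3.781) = +1.678 V.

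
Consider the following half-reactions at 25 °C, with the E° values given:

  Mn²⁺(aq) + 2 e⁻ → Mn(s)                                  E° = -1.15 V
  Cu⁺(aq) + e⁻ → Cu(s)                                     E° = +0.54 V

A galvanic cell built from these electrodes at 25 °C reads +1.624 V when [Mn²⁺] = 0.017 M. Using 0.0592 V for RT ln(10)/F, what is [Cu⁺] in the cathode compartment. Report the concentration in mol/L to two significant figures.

Cu⁺/Cu is the cathode, Mn²⁺/Mn the anode: E°cell = +1.69 V, n = 2.
Overall reaction: 2 Cu⁺(aq) + Mn(s) → 2 Cu(s) + Mn²⁺(aq); Q = [Mn²⁺]^1/[Cu⁺]^2.
From E = E° − (0.0592/n) log Q: log Q = (E° − E)·n/0.0592 = (+1.69 − (+1.624))·2/0.0592 = 2.2297.
So 2·log[Cu⁺] = 1·log(0.017) − log Q = -1.7696 − (2.2297) = -3.9993; log[Cu⁺] = -3.9993 / 2 = -1.9996; [Cu⁺] = 10^(-1.9996) ≈ 0.010 M.

0.010 M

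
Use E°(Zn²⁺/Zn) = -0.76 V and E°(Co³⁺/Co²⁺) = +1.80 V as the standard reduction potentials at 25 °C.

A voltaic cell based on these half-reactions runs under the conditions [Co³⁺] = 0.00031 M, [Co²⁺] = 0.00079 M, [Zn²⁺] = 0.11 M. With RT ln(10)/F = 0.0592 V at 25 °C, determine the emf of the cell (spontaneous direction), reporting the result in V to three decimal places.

+2.564 V

Co³⁺/Co²⁺ is the cathode (higher E°), Zn²⁺/Zn the anode: E°cell = +1.80 − (-0.76) = +2.56 V, n = 2.
Overall: 2 Co³⁺(aq) + Zn(s) → 2 Co²⁺(aq) + Zn²⁺(aq)
Q = [Co²⁺]^2·[Zn²⁺] / ([Co³⁺]^2); log Q = -0.146.
E = E° − (0.0592/n) log Q = +2.56 − (0.0592/2)(-0.146) = +2.564 V.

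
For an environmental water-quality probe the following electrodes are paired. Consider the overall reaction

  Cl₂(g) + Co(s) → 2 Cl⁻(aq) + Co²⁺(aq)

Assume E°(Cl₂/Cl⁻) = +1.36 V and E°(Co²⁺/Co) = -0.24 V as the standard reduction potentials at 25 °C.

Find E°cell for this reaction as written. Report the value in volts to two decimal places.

The Cl₂/Cl⁻ couple has the higher reduction potential, so it is the cathode; Co²⁺/Co is oxidised at the anode.
E°cell = E°(cathode) − E°(anode) = (+1.36) − (-0.24) = +1.60 V.

+1.60 V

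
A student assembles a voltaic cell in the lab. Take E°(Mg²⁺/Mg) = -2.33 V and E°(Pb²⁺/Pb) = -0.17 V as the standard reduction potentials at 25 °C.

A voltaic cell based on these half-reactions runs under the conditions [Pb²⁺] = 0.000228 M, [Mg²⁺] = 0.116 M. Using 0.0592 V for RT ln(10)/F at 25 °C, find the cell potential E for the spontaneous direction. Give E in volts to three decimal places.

Pb²⁺/Pb is the cathode (higher E°), Mg²⁺/Mg the anode: E°cell = -0.17 − (-2.33) = +2.16 V, n = 2.
Overall: Pb²⁺(aq) + Mg(s) → Pb(s) + Mg²⁺(aq)
Q = [Mg²⁺] / ([Pb²⁺]); log Q = 2.707.
E = E° − (0.0592/n) log Q = +2.16 − (0.0592/2)(2.707) = +2.080 V.

+2.080 V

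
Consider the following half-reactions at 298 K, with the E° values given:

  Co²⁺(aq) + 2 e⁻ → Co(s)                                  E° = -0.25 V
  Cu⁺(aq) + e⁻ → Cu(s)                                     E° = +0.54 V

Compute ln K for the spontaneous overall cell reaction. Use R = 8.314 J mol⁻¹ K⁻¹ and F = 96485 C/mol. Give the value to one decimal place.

Cathode: Cu⁺/Cu; anode: Co²⁺/Co. E°cell = (+0.54) − (-0.25) = +0.79 V, with n = 2.
ΔG° = −nFE° = −RT ln K, so ln K = nFE°/(RT) = (2)(96485)(+0.79) / ((8.314)(298)) = 61.531.

61.5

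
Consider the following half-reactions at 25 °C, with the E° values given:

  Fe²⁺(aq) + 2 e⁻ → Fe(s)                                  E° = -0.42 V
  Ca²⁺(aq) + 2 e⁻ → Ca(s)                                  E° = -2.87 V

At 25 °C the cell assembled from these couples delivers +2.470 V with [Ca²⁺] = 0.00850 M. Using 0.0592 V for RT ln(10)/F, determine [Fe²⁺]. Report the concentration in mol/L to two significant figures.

0.040 M

Fe²⁺/Fe is the cathode, Ca²⁺/Ca the anode: E°cell = +2.45 V, n = 2.
Overall reaction: Fe²⁺(aq) + Ca(s) → Fe(s) + Ca²⁺(aq); Q = [Ca²⁺]^1/[Fe²⁺]^1.
From E = E° − (0.0592/n) log Q: log Q = (E° − E)·n/0.0592 = (+2.45 − (+2.470))·2/0.0592 = -0.6757.
So 1·log[Fe²⁺] = 1·log(0.0085) − log Q = -2.0706 − (-0.6757) = -1.3949; [Fe²⁺] = 10^(-1.3949) ≈ 0.040 M.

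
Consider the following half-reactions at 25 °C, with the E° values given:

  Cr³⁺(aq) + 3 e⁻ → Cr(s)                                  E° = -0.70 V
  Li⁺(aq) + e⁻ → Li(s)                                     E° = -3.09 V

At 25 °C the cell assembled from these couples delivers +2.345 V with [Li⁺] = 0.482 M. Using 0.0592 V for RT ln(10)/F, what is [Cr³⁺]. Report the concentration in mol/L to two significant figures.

Cr³⁺/Cr is the cathode, Li⁺/Li the anode: E°cell = +2.39 V, n = 3.
Overall reaction: Cr³⁺(aq) + 3 Li(s) → Cr(s) + 3 Li⁺(aq); Q = [Li⁺]^3/[Cr³⁺]^1.
From E = E° − (0.0592/n) log Q: log Q = (E° − E)·n/0.0592 = (+2.39 − (+2.345))·3/0.0592 = 2.2804.
So 1·log[Cr³⁺] = 3·log(0.482) − log Q = -0.9509 − (2.2804) = -3.2313; [Cr³⁺] = 10^(-3.2313) ≈ 0.00059 M.

0.00059 M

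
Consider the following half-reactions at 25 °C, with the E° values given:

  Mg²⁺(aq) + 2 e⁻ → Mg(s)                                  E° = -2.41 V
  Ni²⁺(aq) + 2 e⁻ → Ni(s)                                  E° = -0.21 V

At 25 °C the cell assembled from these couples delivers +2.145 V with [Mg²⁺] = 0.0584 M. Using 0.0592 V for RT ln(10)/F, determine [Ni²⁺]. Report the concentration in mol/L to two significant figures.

0.00081 M

Ni²⁺/Ni is the cathode, Mg²⁺/Mg the anode: E°cell = +2.20 V, n = 2.
Overall reaction: Ni²⁺(aq) + Mg(s) → Ni(s) + Mg²⁺(aq); Q = [Mg²⁺]^1/[Ni²⁺]^1.
From E = E° − (0.0592/n) log Q: log Q = (E° − E)·n/0.0592 = (+2.20 − (+2.145))·2/0.0592 = 1.8581.
So 1·log[Ni²⁺] = 1·log(0.0584) − log Q = -1.2336 − (1.8581) = -3.0917; [Ni²⁺] = 10^(-3.0917) ≈ 0.00081 M.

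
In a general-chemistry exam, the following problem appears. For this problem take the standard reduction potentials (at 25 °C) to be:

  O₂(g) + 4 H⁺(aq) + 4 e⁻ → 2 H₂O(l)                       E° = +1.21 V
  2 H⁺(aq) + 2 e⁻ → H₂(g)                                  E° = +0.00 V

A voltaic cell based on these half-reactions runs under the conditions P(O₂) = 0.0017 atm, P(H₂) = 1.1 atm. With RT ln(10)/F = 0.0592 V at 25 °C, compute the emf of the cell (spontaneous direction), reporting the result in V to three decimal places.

+1.170 V

O₂/H₂O is the cathode (higher E°), H⁺/H₂ the anode: E°cell = +1.21 − (+0.00) = +1.21 V, n = 4.
Overall: O₂(g) + 2 H₂(g) → 2 H₂O(l)
Q = 1 / (P(O₂)·P(H₂)^2); log Q = 2.687.
E = E° − (0.0592/n) log Q = +1.21 − (0.0592/4)(2.687) = +1.170 V.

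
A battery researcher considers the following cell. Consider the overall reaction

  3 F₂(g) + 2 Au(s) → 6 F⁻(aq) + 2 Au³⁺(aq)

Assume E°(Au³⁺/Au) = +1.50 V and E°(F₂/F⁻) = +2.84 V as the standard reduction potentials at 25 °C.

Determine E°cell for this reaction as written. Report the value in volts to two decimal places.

The F₂/F⁻ couple has the higher reduction potential, so it is the cathode; Au³⁺/Au is oxidised at the anode.
E°cell = E°(cathode) − E°(anode) = (+2.84) − (+1.50) = +1.34 V.
Since E°cell > 0, the reaction is spontaneous under standard conditions.

+1.34 V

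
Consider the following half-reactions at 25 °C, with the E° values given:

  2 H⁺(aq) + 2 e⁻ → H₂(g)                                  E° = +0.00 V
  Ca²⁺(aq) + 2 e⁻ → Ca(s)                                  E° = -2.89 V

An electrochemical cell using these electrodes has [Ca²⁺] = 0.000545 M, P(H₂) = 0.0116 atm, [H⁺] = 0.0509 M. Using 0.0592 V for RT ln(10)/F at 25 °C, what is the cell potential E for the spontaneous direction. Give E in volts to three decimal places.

H⁺/H₂ is the cathode (higher E°), Ca²⁺/Ca the anode: E°cell = +0.00 − (-2.89) = +2.89 V, n = 2.
Overall: 2 H⁺(aq) + Ca(s) → H₂(g) + Ca²⁺(aq)
Q = P(H₂)·[Ca²⁺] / ([H⁺]^2); log Q = -2.613.
E = E° − (0.0592/n) log Q = +2.89 − (0.0592/2)(-2.613) = +2.967 V.

+2.967 V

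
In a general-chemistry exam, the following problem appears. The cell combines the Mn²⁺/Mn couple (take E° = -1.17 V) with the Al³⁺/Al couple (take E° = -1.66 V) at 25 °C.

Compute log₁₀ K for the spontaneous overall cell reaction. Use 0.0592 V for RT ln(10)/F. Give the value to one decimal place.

Cathode: Mn²⁺/Mn; anode: Al³⁺/Al. E°cell = +0.49 V, n = 6.
log K = nE°cell / 0.0592 = (6)(+0.49) / 0.0592 = 49.7.

49.7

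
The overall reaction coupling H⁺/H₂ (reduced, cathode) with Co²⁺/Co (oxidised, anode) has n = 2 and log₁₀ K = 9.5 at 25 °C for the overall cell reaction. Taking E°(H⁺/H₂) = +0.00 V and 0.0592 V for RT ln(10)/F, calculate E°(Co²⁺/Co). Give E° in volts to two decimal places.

-0.28 V

E°cell = (0.0592/n)·log K = (0.0592/2)(9.5) = +0.281 V.
Since H⁺/H₂ is the cathode and Co²⁺/Co the anode, E°cell = E°(H⁺/H₂) − E°(Co²⁺/Co).
So E°(Co²⁺/Co) = E°(H⁺/H₂) − E°cell = (+0.00) − (+0.281) = -0.28 V.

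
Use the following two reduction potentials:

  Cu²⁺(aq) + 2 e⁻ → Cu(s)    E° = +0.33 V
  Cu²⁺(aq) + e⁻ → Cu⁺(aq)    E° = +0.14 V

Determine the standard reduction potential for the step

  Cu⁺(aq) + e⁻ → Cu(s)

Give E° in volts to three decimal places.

+0.520 V

Sequential free energies add, so n₃E°₃ = n₁E°₁ + n₂E°₂.
With n₃ = 2, and the known step contributing 1×(+0.14) V, the unknown satisfies 1·E° = 2×(+0.33) − 1×(+0.14) = +0.520.
E° = +0.520 / 1 = +0.520 V.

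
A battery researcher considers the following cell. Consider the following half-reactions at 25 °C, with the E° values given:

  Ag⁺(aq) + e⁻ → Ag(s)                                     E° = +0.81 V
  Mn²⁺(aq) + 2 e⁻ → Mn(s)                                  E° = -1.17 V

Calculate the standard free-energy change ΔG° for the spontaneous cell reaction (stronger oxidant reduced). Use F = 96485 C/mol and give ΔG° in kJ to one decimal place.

-382.1 kJ

Ag⁺/Ag (E° = +0.81 V) is the cathode; Mn²⁺/Mn (E° = -1.17 V) is the anode, so E°cell = +1.98 V.
Balancing electrons gives n = 2 (lcm of 1 and 2).
ΔG° = −nFE° = −(2)(96485)(+1.98) = -382,081 J = -382.1 kJ.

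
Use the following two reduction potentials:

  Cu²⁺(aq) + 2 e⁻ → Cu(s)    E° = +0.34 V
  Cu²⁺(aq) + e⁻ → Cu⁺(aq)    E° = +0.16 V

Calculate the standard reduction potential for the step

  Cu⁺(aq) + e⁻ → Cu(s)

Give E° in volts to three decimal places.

+0.520 V

Sequential free energies add, so n₃E°₃ = n₁E°₁ + n₂E°₂.
With n₃ = 2, and the known step contributing 1×(+0.16) V, the unknown satisfies 1·E° = 2×(+0.34) − 1×(+0.16) = +0.520.
E° = +0.520 / 1 = +0.520 V.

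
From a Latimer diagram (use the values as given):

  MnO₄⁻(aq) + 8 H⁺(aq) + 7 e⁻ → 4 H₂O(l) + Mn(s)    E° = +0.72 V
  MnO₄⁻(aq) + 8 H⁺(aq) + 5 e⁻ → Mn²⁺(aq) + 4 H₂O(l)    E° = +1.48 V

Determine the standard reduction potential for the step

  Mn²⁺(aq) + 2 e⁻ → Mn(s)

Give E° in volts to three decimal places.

Sequential free energies add, so n₃E°₃ = n₁E°₁ + n₂E°₂.
With n₃ = 7, and the known step contributing 5×(+1.48) V, the unknown satisfies 2·E° = 7×(+0.72) − 5×(+1.48) = -2.360.
E° = -2.360 / 2 = -1.180 V.

-1.180 V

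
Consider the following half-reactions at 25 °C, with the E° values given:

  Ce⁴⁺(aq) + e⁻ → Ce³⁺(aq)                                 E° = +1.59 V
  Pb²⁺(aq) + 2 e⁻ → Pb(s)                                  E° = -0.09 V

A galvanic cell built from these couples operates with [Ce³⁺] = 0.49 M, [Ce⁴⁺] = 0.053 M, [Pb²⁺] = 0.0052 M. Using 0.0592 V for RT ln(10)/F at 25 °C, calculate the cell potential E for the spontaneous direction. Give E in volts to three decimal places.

Ce⁴⁺/Ce³⁺ is the cathode (higher E°), Pb²⁺/Pb the anode: E°cell = +1.59 − (-0.09) = +1.68 V, n = 2.
Overall: 2 Ce⁴⁺(aq) + Pb(s) → 2 Ce³⁺(aq) + Pb²⁺(aq)
Q = [Ce³⁺]^2·[Pb²⁺] / ([Ce⁴⁺]^2); log Q = -0.352.
E = E° − (0.0592/n) log Q = +1.68 − (0.0592/2)(-0.352) = +1.690 V.

+1.690 V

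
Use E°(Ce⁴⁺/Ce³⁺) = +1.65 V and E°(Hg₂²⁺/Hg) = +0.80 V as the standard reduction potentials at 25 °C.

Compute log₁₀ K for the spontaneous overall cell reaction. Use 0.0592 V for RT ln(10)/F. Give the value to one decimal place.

28.7

Cathode: Ce⁴⁺/Ce³⁺; anode: Hg₂²⁺/Hg. E°cell = +0.85 V, n = 2.
log K = nE°cell / 0.0592 = (2)(+0.85) / 0.0592 = 28.7.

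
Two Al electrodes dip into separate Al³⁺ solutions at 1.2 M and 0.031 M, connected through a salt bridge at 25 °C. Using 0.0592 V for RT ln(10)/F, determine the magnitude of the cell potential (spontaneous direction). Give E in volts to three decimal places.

For a concentration cell E°cell = 0. The 1.2 M side is the cathode (reduction is favoured where [Al³⁺] is higher).
With n = 3, E = −(0.0592/3) log([Al³⁺]ₐₙ/[Al³⁺]꜀ₐₜ) = −(0.0592/3) log(0.031/1.2) = −(0.0592/3)(-1.588) = +0.031 V.

+0.031 V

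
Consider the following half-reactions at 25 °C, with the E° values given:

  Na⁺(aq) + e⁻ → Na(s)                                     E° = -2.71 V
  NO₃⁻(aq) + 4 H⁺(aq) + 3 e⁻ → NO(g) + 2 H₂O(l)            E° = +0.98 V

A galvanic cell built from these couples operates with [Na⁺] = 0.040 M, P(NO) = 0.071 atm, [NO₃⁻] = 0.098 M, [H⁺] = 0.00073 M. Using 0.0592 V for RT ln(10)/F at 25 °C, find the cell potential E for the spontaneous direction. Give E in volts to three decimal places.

+3.528 V

NO₃⁻/NO is the cathode (higher E°), Na⁺/Na the anode: E°cell = +0.98 − (-2.71) = +3.69 V, n = 3.
Overall: NO₃⁻(aq) + 4 H⁺(aq) + 3 Na(s) → NO(g) + 2 H₂O(l) + 3 Na⁺(aq)
Q = P(NO)·[Na⁺]^3 / ([NO₃⁻]·[H⁺]^4); log Q = 8.213.
E = E° − (0.0592/n) log Q = +3.69 − (0.0592/3)(8.213) = +3.528 V.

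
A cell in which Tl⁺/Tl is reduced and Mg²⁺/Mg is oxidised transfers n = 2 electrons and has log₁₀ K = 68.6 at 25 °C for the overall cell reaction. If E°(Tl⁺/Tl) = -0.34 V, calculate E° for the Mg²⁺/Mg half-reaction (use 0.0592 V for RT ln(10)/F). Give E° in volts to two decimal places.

E°cell = (0.0592/n)·log K = (0.0592/2)(68.6) = +2.031 V.
Since Tl⁺/Tl is the cathode and Mg²⁺/Mg the anode, E°cell = E°(Tl⁺/Tl) − E°(Mg²⁺/Mg).
So E°(Mg²⁺/Mg) = E°(Tl⁺/Tl) − E°cell = (-0.34) − (+2.031) = -2.37 V.

-2.37 V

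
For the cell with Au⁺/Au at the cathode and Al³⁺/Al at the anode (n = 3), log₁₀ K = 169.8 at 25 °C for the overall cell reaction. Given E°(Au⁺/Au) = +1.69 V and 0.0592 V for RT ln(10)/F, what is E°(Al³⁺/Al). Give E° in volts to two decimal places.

E°cell = (0.0592/n)·log K = (0.0592/3)(169.8) = +3.351 V.
Since Au⁺/Au is the cathode and Al³⁺/Al the anode, E°cell = E°(Au⁺/Au) − E°(Al³⁺/Al).
So E°(Al³⁺/Al) = E°(Au⁺/Au) − E°cell = (+1.69) − (+3.351) = -1.66 V.

-1.66 V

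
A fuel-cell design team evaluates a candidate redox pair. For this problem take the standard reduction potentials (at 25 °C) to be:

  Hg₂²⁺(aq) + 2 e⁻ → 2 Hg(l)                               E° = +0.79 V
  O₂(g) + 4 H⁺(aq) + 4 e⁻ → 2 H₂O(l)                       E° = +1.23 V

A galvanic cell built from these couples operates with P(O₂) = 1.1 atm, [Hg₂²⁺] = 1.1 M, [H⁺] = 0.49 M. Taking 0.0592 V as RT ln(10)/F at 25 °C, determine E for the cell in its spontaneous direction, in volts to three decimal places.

O₂/H₂O is the cathode (higher E°), Hg₂²⁺/Hg the anode: E°cell = +1.23 − (+0.79) = +0.44 V, n = 4.
Overall: O₂(g) + 4 H⁺(aq) + 4 Hg(l) → 2 H₂O(l) + 2 Hg₂²⁺(aq)
Q = [Hg₂²⁺]^2 / (P(O₂)·[H⁺]^4); log Q = 1.281.
E = E° − (0.0592/n) log Q = +0.44 − (0.0592/4)(1.281) = +0.421 V.

+0.421 V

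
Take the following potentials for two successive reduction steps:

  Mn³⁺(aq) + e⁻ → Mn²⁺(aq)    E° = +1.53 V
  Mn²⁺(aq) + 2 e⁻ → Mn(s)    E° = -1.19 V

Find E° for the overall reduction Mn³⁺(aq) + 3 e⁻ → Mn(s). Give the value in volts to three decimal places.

Adding the free-energy changes (−nFE°) of the two steps gives −n₃FE°₃ = −n₁FE°₁ − n₂FE°₂.
E°₃ = (1×+1.53 + 2×-1.19) / 3 = (-0.850) / 3 = -0.283 V.
E° values themselves are not directly additive — weighting by electron count is essential.

-0.283 V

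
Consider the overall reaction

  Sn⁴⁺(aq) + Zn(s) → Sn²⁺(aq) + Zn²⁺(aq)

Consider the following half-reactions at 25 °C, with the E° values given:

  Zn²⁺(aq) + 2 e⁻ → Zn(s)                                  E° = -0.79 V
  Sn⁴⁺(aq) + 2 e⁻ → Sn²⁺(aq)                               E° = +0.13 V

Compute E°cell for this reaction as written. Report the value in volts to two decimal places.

+0.92 V

The Sn⁴⁺/Sn²⁺ couple has the higher reduction potential, so it is the cathode; Zn²⁺/Zn is oxidised at the anode.
E°cell = E°(cathode) − E°(anode) = (+0.13) − (-0.79) = +0.92 V.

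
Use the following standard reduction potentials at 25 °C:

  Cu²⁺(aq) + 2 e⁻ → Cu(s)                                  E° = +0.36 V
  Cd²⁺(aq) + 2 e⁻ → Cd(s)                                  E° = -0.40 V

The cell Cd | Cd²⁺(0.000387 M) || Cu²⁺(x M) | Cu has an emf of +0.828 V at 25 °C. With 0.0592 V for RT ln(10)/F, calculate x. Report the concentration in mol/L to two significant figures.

0.077 M

Cu²⁺/Cu is the cathode, Cd²⁺/Cd the anode: E°cell = +0.76 V, n = 2.
Overall reaction: Cu²⁺(aq) + Cd(s) → Cu(s) + Cd²⁺(aq); Q = [Cd²⁺]^1/[Cu²⁺]^1.
From E = E° − (0.0592/n) log Q: log Q = (E° − E)·n/0.0592 = (+0.76 − (+0.828))·2/0.0592 = -2.2973.
So 1·log[Cu²⁺] = 1·log(0.000387) − log Q = -3.4123 − (-2.2973) = -1.1150; [Cu²⁺] = 10^(-1.1150) ≈ 0.077 M.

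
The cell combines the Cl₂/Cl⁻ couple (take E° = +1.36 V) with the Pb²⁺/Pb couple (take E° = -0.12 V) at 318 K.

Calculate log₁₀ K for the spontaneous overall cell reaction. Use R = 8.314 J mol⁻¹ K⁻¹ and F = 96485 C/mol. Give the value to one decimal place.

Cathode: Cl₂/Cl⁻; anode: Pb²⁺/Pb. E°cell = (+1.36) − (-0.12) = +1.48 V, with n = 2.
ΔG° = −nFE° = −RT ln K, so ln K = nFE°/(RT) = (2)(96485)(+1.48) / ((8.314)(318)) = 108.023.
log₁₀ K = 108.023 / ln 10 = 46.9.

46.9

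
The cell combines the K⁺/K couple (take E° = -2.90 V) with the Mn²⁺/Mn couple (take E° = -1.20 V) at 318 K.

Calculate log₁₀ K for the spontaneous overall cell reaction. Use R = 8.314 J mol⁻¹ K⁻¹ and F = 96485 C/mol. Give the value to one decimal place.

Cathode: Mn²⁺/Mn; anode: K⁺/K. E°cell = (-1.20) − (-2.90) = +1.70 V, with n = 2.
ΔG° = −nFE° = −RT ln K, so ln K = nFE°/(RT) = (2)(96485)(+1.70) / ((8.314)(318)) = 124.080.
log₁₀ K = 124.080 / ln 10 = 53.9.

53.9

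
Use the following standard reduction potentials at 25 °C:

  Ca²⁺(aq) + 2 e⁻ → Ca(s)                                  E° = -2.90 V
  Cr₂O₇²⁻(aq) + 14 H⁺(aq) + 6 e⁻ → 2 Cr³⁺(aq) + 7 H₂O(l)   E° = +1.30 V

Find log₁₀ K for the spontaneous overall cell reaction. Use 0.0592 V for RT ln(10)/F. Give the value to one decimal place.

Cathode: Cr₂O₇²⁻/Cr³⁺; anode: Ca²⁺/Ca. E°cell = +4.20 V, n = 6.
log K = nE°cell / 0.0592 = (6)(+4.20) / 0.0592 = 425.7.

425.7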